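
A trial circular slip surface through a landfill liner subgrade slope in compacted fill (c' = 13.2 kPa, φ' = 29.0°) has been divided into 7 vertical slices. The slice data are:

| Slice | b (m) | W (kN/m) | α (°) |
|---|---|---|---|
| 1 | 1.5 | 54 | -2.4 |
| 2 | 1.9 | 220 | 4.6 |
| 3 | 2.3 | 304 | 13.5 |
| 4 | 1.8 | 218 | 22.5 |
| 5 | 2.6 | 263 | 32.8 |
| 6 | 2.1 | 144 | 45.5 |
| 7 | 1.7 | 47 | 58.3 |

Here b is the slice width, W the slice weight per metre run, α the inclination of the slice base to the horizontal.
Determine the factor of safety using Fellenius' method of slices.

Ordinary method of slices: FS = Σ[c'·Δl_i + (W_i cosα_i)·tanφ'] / Σ W_i sinα_i, with Δl_i = b_i / cosα_i.
Slice 1: Δl = 1.5/cos(-2.4°) = 1.501 m; N'_1 = 54·cos(-2.4°) = 54.0; c'Δl = 19.82; W sinα = -2.3
Slice 2: Δl = 1.9/cos4.6° = 1.906 m; N'_2 = 220·cos4.6° = 219.3; c'Δl = 25.16; W sinα = 17.6
Slice 3: Δl = 2.3/cos13.5° = 2.365 m; N'_3 = 304·cos13.5° = 295.6; c'Δl = 31.22; W sinα = 71.0
Slice 4: Δl = 1.8/cos22.5° = 1.948 m; N'_4 = 218·cos22.5° = 201.4; c'Δl = 25.72; W sinα = 83.4
Slice 5: Δl = 2.6/cos32.8° = 3.093 m; N'_5 = 263·cos32.8° = 221.1; c'Δl = 40.83; W sinα = 142.5
Slice 6: Δl = 2.1/cos45.5° = 2.996 m; N'_6 = 144·cos45.5° = 100.9; c'Δl = 39.55; W sinα = 102.7
Slice 7: Δl = 1.7/cos58.3° = 3.235 m; N'_7 = 47·cos58.3° = 24.7; c'Δl = 42.70; W sinα = 40.0
Σc'Δl = 225.0 kN/m; ΣN' = 1116.9 kN/m; ΣW sinα = 454.9 kN/m
Resisting = 225.0 + 1116.9·tan29.0° = 225.0 + 619.1 = 844.1 kN/m
FS = 844.1 / 454.9 = 1.855

FS = 1.86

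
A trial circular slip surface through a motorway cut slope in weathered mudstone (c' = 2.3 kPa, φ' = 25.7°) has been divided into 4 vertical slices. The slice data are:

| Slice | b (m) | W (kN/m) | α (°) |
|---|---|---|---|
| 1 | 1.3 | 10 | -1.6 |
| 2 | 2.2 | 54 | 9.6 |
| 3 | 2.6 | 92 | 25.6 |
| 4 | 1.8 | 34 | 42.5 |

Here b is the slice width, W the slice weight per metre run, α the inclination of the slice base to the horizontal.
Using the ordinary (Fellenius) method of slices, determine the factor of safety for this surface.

FS = 1.44

Ordinary method of slices: FS = Σ[c'·Δl_i + (W_i cosα_i)·tanφ'] / Σ W_i sinα_i, with Δl_i = b_i / cosα_i.
Slice 1: Δl = 1.3/cos(-1.6°) = 1.301 m; N'_1 = 10·cos(-1.6°) = 10.0; c'Δl = 2.99; W sinα = -0.3
Slice 2: Δl = 2.2/cos9.6° = 2.231 m; N'_2 = 54·cos9.6° = 53.2; c'Δl = 5.13; W sinα = 9.0
Slice 3: Δl = 2.6/cos25.6° = 2.883 m; N'_3 = 92·cos25.6° = 83.0; c'Δl = 6.63; W sinα = 39.8
Slice 4: Δl = 1.8/cos42.5° = 2.441 m; N'_4 = 34·cos42.5° = 25.1; c'Δl = 5.62; W sinα = 23.0
Σc'Δl = 20.4 kN/m; ΣN' = 171.3 kN/m; ΣW sinα = 71.4 kN/m
Resisting = 20.4 + 171.3·tan25.7° = 20.4 + 82.4 = 102.8 kN/m
FS = 102.8 / 71.4 = 1.439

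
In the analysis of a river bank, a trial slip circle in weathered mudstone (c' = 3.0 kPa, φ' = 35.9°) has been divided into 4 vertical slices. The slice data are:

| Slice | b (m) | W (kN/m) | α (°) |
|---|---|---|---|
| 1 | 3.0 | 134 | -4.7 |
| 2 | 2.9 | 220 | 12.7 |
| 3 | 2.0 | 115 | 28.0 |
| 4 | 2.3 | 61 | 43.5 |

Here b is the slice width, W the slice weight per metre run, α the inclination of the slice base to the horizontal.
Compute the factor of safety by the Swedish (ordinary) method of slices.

FS = 2.94

Ordinary method of slices: FS = Σ[c'·Δl_i + (W_i cosα_i)·tanφ'] / Σ W_i sinα_i, with Δl_i = b_i / cosα_i.
Slice 1: Δl = 3.0/cos(-4.7°) = 3.010 m; N'_1 = 134·cos(-4.7°) = 133.5; c'Δl = 9.03; W sinα = -11.0
Slice 2: Δl = 2.9/cos12.7° = 2.973 m; N'_2 = 220·cos12.7° = 214.6; c'Δl = 8.92; W sinα = 48.4
Slice 3: Δl = 2.0/cos28.0° = 2.265 m; N'_3 = 115·cos28.0° = 101.5; c'Δl = 6.80; W sinα = 54.0
Slice 4: Δl = 2.3/cos43.5° = 3.171 m; N'_4 = 61·cos43.5° = 44.2; c'Δl = 9.51; W sinα = 42.0
Σc'Δl = 34.3 kN/m; ΣN' = 494.0 kN/m; ΣW sinα = 133.4 kN/m
Resisting = 34.3 + 494.0·tan35.9° = 34.3 + 357.6 = 391.8 kN/m
FS = 391.8 / 133.4 = 2.938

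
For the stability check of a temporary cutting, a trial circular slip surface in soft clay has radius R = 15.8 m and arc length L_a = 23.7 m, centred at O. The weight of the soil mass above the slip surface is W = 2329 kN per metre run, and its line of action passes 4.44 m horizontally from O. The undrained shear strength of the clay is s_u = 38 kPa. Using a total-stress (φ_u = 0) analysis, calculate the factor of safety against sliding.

Taking moments about the centre O, the resisting moment is provided by the undrained shear strength acting along the arc:
M_R = s_u·L_a·R = 38·23.70·15.8 = 14229.5 kN·m/m
M_D = W·d = 2329·4.44 = 10340.8 kN·m/m
FS = M_R / M_D = 14229.5 / 10340.8 = 1.376

FS = 1.38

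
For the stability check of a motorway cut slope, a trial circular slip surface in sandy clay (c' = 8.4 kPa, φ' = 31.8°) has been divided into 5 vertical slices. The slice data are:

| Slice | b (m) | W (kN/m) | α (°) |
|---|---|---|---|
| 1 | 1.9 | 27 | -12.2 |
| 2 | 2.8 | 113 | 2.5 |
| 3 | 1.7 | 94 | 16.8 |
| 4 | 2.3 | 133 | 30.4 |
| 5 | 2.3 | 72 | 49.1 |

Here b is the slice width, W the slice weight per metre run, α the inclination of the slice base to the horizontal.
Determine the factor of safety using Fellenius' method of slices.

FS = 2.36

Ordinary method of slices: FS = Σ[c'·Δl_i + (W_i cosα_i)·tanφ'] / Σ W_i sinα_i, with Δl_i = b_i / cosα_i.
Slice 1: Δl = 1.9/cos(-12.2°) = 1.944 m; N'_1 = 27·cos(-12.2°) = 26.4; c'Δl = 16.33; W sinα = -5.7
Slice 2: Δl = 2.8/cos2.5° = 2.803 m; N'_2 = 113·cos2.5° = 112.9; c'Δl = 23.54; W sinα = 4.9
Slice 3: Δl = 1.7/cos16.8° = 1.776 m; N'_3 = 94·cos16.8° = 90.0; c'Δl = 14.92; W sinα = 27.2
Slice 4: Δl = 2.3/cos30.4° = 2.667 m; N'_4 = 133·cos30.4° = 114.7; c'Δl = 22.40; W sinα = 67.3
Slice 5: Δl = 2.3/cos49.1° = 3.513 m; N'_5 = 72·cos49.1° = 47.1; c'Δl = 29.51; W sinα = 54.4
Σc'Δl = 106.7 kN/m; ΣN' = 391.1 kN/m; ΣW sinα = 148.1 kN/m
Resisting = 106.7 + 391.1·tan31.8° = 106.7 + 242.5 = 349.2 kN/m
FS = 349.2 / 148.1 = 2.358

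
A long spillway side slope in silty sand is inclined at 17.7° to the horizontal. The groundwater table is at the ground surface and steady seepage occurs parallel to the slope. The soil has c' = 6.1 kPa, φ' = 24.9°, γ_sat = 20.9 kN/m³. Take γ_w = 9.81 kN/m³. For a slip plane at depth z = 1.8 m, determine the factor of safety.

With seepage parallel to the slope and the water table at the surface, the effective normal stress on the slip plane uses the buoyant unit weight γ' = γ_sat − γ_w while the driving shear stress uses γ_sat:
FS = [c' + γ' z cos²β tanφ'] / [γ_sat z sinβ cosβ]
γ' = 20.9 − 9.81 = 11.09 kN/m³
Numerator = 6.1 + 11.09·1.8·cos²17.7°·tan24.9° = 6.1 + 11.09·1.8·0.9076·0.4642 = 14.510 kPa
Denominator = 20.9·1.8·sin17.7°·cos17.7° = 20.9·1.8·0.3040·0.9527 = 10.896 kPa
FS = 14.510 / 10.896 = 1.332

FS = 1.33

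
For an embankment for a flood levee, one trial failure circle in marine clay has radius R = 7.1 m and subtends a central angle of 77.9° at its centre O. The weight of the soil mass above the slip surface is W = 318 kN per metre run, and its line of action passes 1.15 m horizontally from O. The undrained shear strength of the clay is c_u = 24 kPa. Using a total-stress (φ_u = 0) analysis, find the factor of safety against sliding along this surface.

FS = 4.50

Taking moments about the centre O, the resisting moment is provided by the undrained shear strength acting along the arc:
Arc length L_a = R·θ = 7.1·(77.9°·π/180) = 7.1·1.3596 = 9.65 m
M_R = c_u·L_a·R = 24·9.65·7.1 = 1644.9 kN·m/m
M_D = W·d = 318·1.15 = 365.7 kN·m/m
FS = M_R / M_D = 1644.9 / 365.7 = 4.498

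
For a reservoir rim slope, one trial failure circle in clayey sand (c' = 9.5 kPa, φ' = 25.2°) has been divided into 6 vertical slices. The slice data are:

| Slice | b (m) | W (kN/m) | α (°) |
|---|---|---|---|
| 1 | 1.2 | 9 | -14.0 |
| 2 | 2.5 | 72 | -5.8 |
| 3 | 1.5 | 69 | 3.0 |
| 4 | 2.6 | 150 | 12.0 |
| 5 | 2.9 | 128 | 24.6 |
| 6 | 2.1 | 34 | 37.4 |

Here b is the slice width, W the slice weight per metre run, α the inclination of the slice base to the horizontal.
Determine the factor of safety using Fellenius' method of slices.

Ordinary method of slices: FS = Σ[c'·Δl_i + (W_i cosα_i)·tanφ'] / Σ W_i sinα_i, with Δl_i = b_i / cosα_i.
Slice 1: Δl = 1.2/cos(-14.0°) = 1.237 m; N'_1 = 9·cos(-14.0°) = 8.7; c'Δl = 11.75; W sinα = -2.2
Slice 2: Δl = 2.5/cos(-5.8°) = 2.513 m; N'_2 = 72·cos(-5.8°) = 71.6; c'Δl = 23.87; W sinα = -7.3
Slice 3: Δl = 1.5/cos3.0° = 1.502 m; N'_3 = 69·cos3.0° = 68.9; c'Δl = 14.27; W sinα = 3.6
Slice 4: Δl = 2.6/cos12.0° = 2.658 m; N'_4 = 150·cos12.0° = 146.7; c'Δl = 25.25; W sinα = 31.2
Slice 5: Δl = 2.9/cos24.6° = 3.189 m; N'_5 = 128·cos24.6° = 116.4; c'Δl = 30.30; W sinα = 53.3
Slice 6: Δl = 2.1/cos37.4° = 2.643 m; N'_6 = 34·cos37.4° = 27.0; c'Δl = 25.11; W sinα = 20.7
Σc'Δl = 130.6 kN/m; ΣN' = 439.4 kN/m; ΣW sinα = 99.3 kN/m
Resisting = 130.6 + 439.4·tan25.2° = 130.6 + 206.8 = 337.3 kN/m
FS = 337.3 / 99.3 = 3.398

FS = 3.40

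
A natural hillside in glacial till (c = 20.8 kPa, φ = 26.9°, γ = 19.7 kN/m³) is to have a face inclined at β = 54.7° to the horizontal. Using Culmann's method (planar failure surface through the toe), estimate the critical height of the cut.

H_c = 26.63 m

Culmann's analysis gives the critical failure plane at α_cr = (β + φ)/2 = (54.7 + 26.9)/2 = 40.8°, and the critical height
H_c = (4c/γ) · sinβ cosφ / [1 − cos(β − φ)]
    = (4·20.8/19.7) · sin54.7°·cos26.9° / [1 − cos(27.8°)]
    = 4.223 · 0.8161·0.8918 / [1 − 0.8846]
    = 4.223 · 0.7278 / 0.1154
    = 26.63 m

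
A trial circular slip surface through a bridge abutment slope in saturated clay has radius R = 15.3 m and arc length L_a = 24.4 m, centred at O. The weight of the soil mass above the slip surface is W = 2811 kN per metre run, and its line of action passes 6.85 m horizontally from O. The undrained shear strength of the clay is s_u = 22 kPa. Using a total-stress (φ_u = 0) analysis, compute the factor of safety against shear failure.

Taking moments about the centre O, the resisting moment is provided by the undrained shear strength acting along the arc:
M_R = s_u·L_a·R = 22·24.40·15.3 = 8213.0 kN·m/m
M_D = W·d = 2811·6.85 = 19255.3 kN·m/m
FS = M_R / M_D = 8213.0 / 19255.3 = 0.427

FS = 0.43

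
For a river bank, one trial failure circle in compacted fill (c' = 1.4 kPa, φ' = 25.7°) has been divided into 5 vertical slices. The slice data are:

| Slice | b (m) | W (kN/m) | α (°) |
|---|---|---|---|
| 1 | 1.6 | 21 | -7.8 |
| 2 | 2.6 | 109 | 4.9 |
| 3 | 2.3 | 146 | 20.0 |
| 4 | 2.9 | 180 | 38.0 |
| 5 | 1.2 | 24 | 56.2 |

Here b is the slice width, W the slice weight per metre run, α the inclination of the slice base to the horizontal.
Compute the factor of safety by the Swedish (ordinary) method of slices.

FS = 1.18

Ordinary method of slices: FS = Σ[c'·Δl_i + (W_i cosα_i)·tanφ'] / Σ W_i sinα_i, with Δl_i = b_i / cosα_i.
Slice 1: Δl = 1.6/cos(-7.8°) = 1.615 m; N'_1 = 21·cos(-7.8°) = 20.8; c'Δl = 2.26; W sinα = -2.9
Slice 2: Δl = 2.6/cos4.9° = 2.610 m; N'_2 = 109·cos4.9° = 108.6; c'Δl = 3.65; W sinα = 9.3
Slice 3: Δl = 2.3/cos20.0° = 2.448 m; N'_3 = 146·cos20.0° = 137.2; c'Δl = 3.43; W sinα = 49.9
Slice 4: Δl = 2.9/cos38.0° = 3.680 m; N'_4 = 180·cos38.0° = 141.8; c'Δl = 5.15; W sinα = 110.8
Slice 5: Δl = 1.2/cos56.2° = 2.157 m; N'_5 = 24·cos56.2° = 13.4; c'Δl = 3.02; W sinα = 19.9
Σc'Δl = 17.5 kN/m; ΣN' = 421.8 kN/m; ΣW sinα = 187.2 kN/m
Resisting = 17.5 + 421.8·tan25.7° = 17.5 + 203.0 = 220.5 kN/m
FS = 220.5 / 187.2 = 1.178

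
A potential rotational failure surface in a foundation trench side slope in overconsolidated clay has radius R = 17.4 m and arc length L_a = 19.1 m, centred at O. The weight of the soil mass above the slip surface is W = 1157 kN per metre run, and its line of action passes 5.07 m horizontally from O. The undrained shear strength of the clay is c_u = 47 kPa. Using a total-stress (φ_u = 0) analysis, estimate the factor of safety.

Taking moments about the centre O, the resisting moment is provided by the undrained shear strength acting along the arc:
M_R = c_u·L_a·R = 47·19.10·17.4 = 15620.0 kN·m/m
M_D = W·d = 1157·5.07 = 5866.0 kN·m/m
FS = M_R / M_D = 15620.0 / 5866.0 = 2.663

FS = 2.66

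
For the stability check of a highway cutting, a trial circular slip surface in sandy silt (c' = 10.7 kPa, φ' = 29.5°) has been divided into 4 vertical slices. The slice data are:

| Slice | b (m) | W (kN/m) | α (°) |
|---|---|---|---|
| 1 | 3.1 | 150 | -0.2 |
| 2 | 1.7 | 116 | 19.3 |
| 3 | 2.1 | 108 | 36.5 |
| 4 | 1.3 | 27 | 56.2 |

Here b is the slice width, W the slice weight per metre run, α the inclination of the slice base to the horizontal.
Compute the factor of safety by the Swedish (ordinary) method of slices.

Ordinary method of slices: FS = Σ[c'·Δl_i + (W_i cosα_i)·tanφ'] / Σ W_i sinα_i, with Δl_i = b_i / cosα_i.
Slice 1: Δl = 3.1/cos(-0.2°) = 3.100 m; N'_1 = 150·cos(-0.2°) = 150.0; c'Δl = 33.17; W sinα = -0.5
Slice 2: Δl = 1.7/cos19.3° = 1.801 m; N'_2 = 116·cos19.3° = 109.5; c'Δl = 19.27; W sinα = 38.3
Slice 3: Δl = 2.1/cos36.5° = 2.612 m; N'_3 = 108·cos36.5° = 86.8; c'Δl = 27.95; W sinα = 64.2
Slice 4: Δl = 1.3/cos56.2° = 2.337 m; N'_4 = 27·cos56.2° = 15.0; c'Δl = 25.00; W sinα = 22.4
Σc'Δl = 105.4 kN/m; ΣN' = 361.3 kN/m; ΣW sinα = 124.5 kN/m
Resisting = 105.4 + 361.3·tan29.5° = 105.4 + 204.4 = 309.8 kN/m
FS = 309.8 / 124.5 = 2.489

FS = 2.49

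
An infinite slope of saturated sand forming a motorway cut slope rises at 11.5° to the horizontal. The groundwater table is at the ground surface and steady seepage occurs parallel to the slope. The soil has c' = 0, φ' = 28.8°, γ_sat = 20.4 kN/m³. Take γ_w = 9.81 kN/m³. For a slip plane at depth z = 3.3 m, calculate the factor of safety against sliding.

FS = 1.40

With seepage parallel to the slope and the water table at the surface, the effective normal stress on the slip plane uses the buoyant unit weight γ' = γ_sat − γ_w while the driving shear stress uses γ_sat:
FS = [c' + γ' z cos²β tanφ'] / [γ_sat z sinβ cosβ]
(For c' = 0 this reduces to FS = (γ'/γ_sat)·tanφ'/tanβ.)
γ' = 20.4 − 9.81 = 10.59 kN/m³
Numerator = 0.0 + 10.59·3.3·cos²11.5°·tan28.8° = 0.0 + 10.59·3.3·0.9603·0.5498 = 18.449 kPa
Denominator = 20.4·3.3·sin11.5°·cos11.5° = 20.4·3.3·0.1994·0.9799 = 13.152 kPa
FS = 18.449 / 13.152 = 1.403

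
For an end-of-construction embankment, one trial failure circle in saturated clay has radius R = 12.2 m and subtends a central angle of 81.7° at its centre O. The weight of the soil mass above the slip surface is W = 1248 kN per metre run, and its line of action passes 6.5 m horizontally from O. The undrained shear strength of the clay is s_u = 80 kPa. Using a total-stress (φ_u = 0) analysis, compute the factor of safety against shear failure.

Taking moments about the centre O, the resisting moment is provided by the undrained shear strength acting along the arc:
Arc length L_a = R·θ = 12.2·(81.7°·π/180) = 12.2·1.4259 = 17.40 m
M_R = s_u·L_a·R = 80·17.40·12.2 = 16978.9 kN·m/m
M_D = W·d = 1248·6.5 = 8112.0 kN·m/m
FS = M_R / M_D = 16978.9 / 8112.0 = 2.093

FS = 2.09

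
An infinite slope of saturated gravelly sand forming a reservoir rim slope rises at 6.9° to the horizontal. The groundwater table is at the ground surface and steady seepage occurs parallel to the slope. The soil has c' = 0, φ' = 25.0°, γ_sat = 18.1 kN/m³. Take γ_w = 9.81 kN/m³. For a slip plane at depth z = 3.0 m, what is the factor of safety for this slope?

With seepage parallel to the slope and the water table at the surface, the effective normal stress on the slip plane uses the buoyant unit weight γ' = γ_sat − γ_w while the driving shear stress uses γ_sat:
FS = [c' + γ' z cos²β tanφ'] / [γ_sat z sinβ cosβ]
(For c' = 0 this reduces to FS = (γ'/γ_sat)·tanφ'/tanβ.)
γ' = 18.1 − 9.81 = 8.29 kN/m³
Numerator = 0.0 + 8.29·3.0·cos²6.9°·tan25.0° = 0.0 + 8.29·3.0·0.9856·0.4663 = 11.430 kPa
Denominator = 18.1·3.0·sin6.9°·cos6.9° = 18.1·3.0·0.1201·0.9928 = 6.476 kPa
FS = 11.430 / 6.476 = 1.765

FS = 1.76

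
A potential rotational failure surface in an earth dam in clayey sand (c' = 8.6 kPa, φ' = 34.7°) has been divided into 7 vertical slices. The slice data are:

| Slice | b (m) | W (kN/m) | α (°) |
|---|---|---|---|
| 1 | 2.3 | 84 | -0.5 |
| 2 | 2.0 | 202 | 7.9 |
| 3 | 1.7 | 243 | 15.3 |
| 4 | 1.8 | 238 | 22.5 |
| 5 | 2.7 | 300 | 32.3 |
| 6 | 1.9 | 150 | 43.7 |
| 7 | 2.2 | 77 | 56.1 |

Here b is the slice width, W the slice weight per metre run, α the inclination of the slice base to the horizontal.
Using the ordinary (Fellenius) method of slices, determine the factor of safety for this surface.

FS = 1.85

Ordinary method of slices: FS = Σ[c'·Δl_i + (W_i cosα_i)·tanφ'] / Σ W_i sinα_i, with Δl_i = b_i / cosα_i.
Slice 1: Δl = 2.3/cos(-0.5°) = 2.300 m; N'_1 = 84·cos(-0.5°) = 84.0; c'Δl = 19.78; W sinα = -0.7
Slice 2: Δl = 2.0/cos7.9° = 2.019 m; N'_2 = 202·cos7.9° = 200.1; c'Δl = 17.36; W sinα = 27.8
Slice 3: Δl = 1.7/cos15.3° = 1.762 m; N'_3 = 243·cos15.3° = 234.4; c'Δl = 15.16; W sinα = 64.1
Slice 4: Δl = 1.8/cos22.5° = 1.948 m; N'_4 = 238·cos22.5° = 219.9; c'Δl = 16.76; W sinα = 91.1
Slice 5: Δl = 2.7/cos32.3° = 3.194 m; N'_5 = 300·cos32.3° = 253.6; c'Δl = 27.47; W sinα = 160.3
Slice 6: Δl = 1.9/cos43.7° = 2.628 m; N'_6 = 150·cos43.7° = 108.4; c'Δl = 22.60; W sinα = 103.6
Slice 7: Δl = 2.2/cos56.1° = 3.944 m; N'_7 = 77·cos56.1° = 42.9; c'Δl = 33.92; W sinα = 63.9
Σc'Δl = 153.1 kN/m; ΣN' = 1143.3 kN/m; ΣW sinα = 510.1 kN/m
Resisting = 153.1 + 1143.3·tan34.7° = 153.1 + 791.7 = 944.7 kN/m
FS = 944.7 / 510.1 = 1.852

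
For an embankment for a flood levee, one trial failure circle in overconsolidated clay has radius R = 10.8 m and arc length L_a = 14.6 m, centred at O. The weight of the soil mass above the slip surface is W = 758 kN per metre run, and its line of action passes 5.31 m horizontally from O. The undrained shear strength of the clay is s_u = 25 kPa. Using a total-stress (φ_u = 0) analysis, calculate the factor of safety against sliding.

FS = 0.98

Taking moments about the centre O, the resisting moment is provided by the undrained shear strength acting along the arc:
M_R = s_u·L_a·R = 25·14.60·10.8 = 3942.0 kN·m/m
M_D = W·d = 758·5.31 = 4025.0 kN·m/m
FS = M_R / M_D = 3942.0 / 4025.0 = 0.979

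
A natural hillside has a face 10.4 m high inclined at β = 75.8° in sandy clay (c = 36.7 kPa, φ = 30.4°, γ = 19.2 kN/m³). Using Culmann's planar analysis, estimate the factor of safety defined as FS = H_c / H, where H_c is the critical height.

FS = 2.06

H_c = (4c/γ) · sinβ cosφ / [1 − cos(β − φ)]
    = (4·36.7/19.2) · sin75.8°·cos30.4° / [1 − cos45.4°]
    = 7.646 · 0.8362 / 0.2978 = 21.46 m
FS = H_c / H = 21.46 / 10.4 = 2.064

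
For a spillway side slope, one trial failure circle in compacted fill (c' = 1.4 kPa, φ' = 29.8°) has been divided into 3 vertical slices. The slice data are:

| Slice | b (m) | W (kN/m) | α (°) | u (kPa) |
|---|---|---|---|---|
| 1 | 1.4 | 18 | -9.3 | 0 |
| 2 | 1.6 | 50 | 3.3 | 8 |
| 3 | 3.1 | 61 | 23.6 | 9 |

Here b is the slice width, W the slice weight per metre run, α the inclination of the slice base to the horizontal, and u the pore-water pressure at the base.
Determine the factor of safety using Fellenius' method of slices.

Ordinary method of slices: FS = Σ[c'·Δl_i + (W_i cosα_i − u_i·Δl_i)·tanφ'] / Σ W_i sinα_i, with Δl_i = b_i / cosα_i.
Slice 1: Δl = 1.4/cos(-9.3°) = 1.419 m; N'_1 = 18·cos(-9.3°) − 0·1.419 = 17.8; c'Δl = 1.99; W sinα = -2.9
Slice 2: Δl = 1.6/cos3.3° = 1.603 m; N'_2 = 50·cos3.3° − 8·1.603 = 37.1; c'Δl = 2.24; W sinα = 2.9
Slice 3: Δl = 3.1/cos23.6° = 3.383 m; N'_3 = 61·cos23.6° − 9·3.383 = 25.5; c'Δl = 4.74; W sinα = 24.4
Σc'Δl = 9.0 kN/m; ΣN' = 80.3 kN/m; ΣW sinα = 24.4 kN/m
Resisting = 9.0 + 80.3·tan29.8° = 9.0 + 46.0 = 55.0 kN/m
FS = 55.0 / 24.4 = 2.253

FS = 2.25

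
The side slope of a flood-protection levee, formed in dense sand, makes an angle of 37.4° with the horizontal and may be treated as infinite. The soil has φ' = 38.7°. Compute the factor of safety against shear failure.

FS = 1.05

For a dry cohesionless infinite slope the factor of safety is FS = tanφ' / tanβ.
FS = tan38.7° / tan37.4° = 0.8012 / 0.7646 = 1.048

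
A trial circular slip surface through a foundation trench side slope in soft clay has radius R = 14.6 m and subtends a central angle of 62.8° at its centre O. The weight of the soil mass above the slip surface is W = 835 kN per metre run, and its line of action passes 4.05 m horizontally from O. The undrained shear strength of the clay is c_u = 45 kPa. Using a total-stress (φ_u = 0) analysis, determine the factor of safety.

Taking moments about the centre O, the resisting moment is provided by the undrained shear strength acting along the arc:
Arc length L_a = R·θ = 14.6·(62.8°·π/180) = 14.6·1.0961 = 16.00 m
M_R = c_u·L_a·R = 45·16.00·14.6 = 10513.7 kN·m/m
M_D = W·d = 835·4.05 = 3381.8 kN·m/m
FS = M_R / M_D = 10513.7 / 3381.8 = 3.109

FS = 3.11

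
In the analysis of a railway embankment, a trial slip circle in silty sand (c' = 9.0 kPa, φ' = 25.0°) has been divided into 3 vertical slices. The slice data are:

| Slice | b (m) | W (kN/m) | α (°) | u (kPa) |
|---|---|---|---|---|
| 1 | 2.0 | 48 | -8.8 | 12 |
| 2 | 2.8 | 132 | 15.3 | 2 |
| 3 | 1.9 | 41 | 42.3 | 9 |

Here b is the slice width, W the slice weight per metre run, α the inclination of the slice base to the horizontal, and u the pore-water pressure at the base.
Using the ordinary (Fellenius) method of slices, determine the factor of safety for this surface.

FS = 2.51

Ordinary method of slices: FS = Σ[c'·Δl_i + (W_i cosα_i − u_i·Δl_i)·tanφ'] / Σ W_i sinα_i, with Δl_i = b_i / cosα_i.
Slice 1: Δl = 2.0/cos(-8.8°) = 2.024 m; N'_1 = 48·cos(-8.8°) − 12·2.024 = 23.1; c'Δl = 18.21; W sinα = -7.3
Slice 2: Δl = 2.8/cos15.3° = 2.903 m; N'_2 = 132·cos15.3° − 2·2.903 = 121.5; c'Δl = 26.13; W sinα = 34.8
Slice 3: Δl = 1.9/cos42.3° = 2.569 m; N'_3 = 41·cos42.3° − 9·2.569 = 7.2; c'Δl = 23.12; W sinα = 27.6
Σc'Δl = 67.5 kN/m; ΣN' = 151.9 kN/m; ΣW sinα = 55.1 kN/m
Resisting = 67.5 + 151.9·tan25.0° = 67.5 + 70.8 = 138.3 kN/m
FS = 138.3 / 55.1 = 2.510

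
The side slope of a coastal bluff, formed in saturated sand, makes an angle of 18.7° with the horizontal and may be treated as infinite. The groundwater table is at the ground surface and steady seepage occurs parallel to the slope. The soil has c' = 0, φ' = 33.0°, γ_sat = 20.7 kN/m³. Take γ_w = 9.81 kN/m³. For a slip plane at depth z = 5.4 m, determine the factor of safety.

With seepage parallel to the slope and the water table at the surface, the effective normal stress on the slip plane uses the buoyant unit weight γ' = γ_sat − γ_w while the driving shear stress uses γ_sat:
FS = [c' + γ' z cos²β tanφ'] / [γ_sat z sinβ cosβ]
(For c' = 0 this reduces to FS = (γ'/γ_sat)·tanφ'/tanβ.)
γ' = 20.7 − 9.81 = 10.89 kN/m³
Numerator = 0.0 + 10.89·5.4·cos²18.7°·tan33.0° = 0.0 + 10.89·5.4·0.8972·0.6494 = 34.264 kPa
Denominator = 20.7·5.4·sin18.7°·cos18.7° = 20.7·5.4·0.3206·0.9472 = 33.946 kPa
FS = 34.264 / 33.946 = 1.009

FS = 1.01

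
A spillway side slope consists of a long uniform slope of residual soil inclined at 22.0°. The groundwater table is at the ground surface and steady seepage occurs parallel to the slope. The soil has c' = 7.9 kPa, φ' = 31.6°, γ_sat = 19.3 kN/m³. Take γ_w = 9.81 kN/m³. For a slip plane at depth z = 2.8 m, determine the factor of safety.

With seepage parallel to the slope and the water table at the surface, the effective normal stress on the slip plane uses the buoyant unit weight γ' = γ_sat − γ_w while the driving shear stress uses γ_sat:
FS = [c' + γ' z cos²β tanφ'] / [γ_sat z sinβ cosβ]
γ' = 19.3 − 9.81 = 9.49 kN/m³
Numerator = 7.9 + 9.49·2.8·cos²22.0°·tan31.6° = 7.9 + 9.49·2.8·0.8597·0.6152 = 21.953 kPa
Denominator = 19.3·2.8·sin22.0°·cos22.0° = 19.3·2.8·0.3746·0.9272 = 18.770 kPa
FS = 21.953 / 18.770 = 1.170

FS = 1.17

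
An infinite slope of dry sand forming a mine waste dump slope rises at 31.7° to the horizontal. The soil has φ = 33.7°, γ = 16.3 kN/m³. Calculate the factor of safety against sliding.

FS = 1.08

For a dry cohesionless infinite slope the factor of safety is FS = tanφ / tanβ.
FS = tan33.7° / tan31.7° = 0.6669 / 0.6176 = 1.080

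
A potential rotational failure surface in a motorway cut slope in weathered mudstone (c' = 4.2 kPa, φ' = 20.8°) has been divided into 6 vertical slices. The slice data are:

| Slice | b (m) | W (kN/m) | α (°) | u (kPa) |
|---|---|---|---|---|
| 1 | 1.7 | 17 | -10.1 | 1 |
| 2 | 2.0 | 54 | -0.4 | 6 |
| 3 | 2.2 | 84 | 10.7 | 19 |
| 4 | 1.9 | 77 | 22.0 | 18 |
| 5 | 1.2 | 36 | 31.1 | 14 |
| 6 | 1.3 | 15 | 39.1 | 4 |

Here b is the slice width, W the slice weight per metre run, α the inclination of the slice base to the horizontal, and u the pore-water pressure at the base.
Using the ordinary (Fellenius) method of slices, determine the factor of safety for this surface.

Ordinary method of slices: FS = Σ[c'·Δl_i + (W_i cosα_i − u_i·Δl_i)·tanφ'] / Σ W_i sinα_i, with Δl_i = b_i / cosα_i.
Slice 1: Δl = 1.7/cos(-10.1°) = 1.727 m; N'_1 = 17·cos(-10.1°) − 1·1.727 = 15.0; c'Δl = 7.25; W sinα = -3.0
Slice 2: Δl = 2.0/cos(-0.4°) = 2.000 m; N'_2 = 54·cos(-0.4°) − 6·2.000 = 42.0; c'Δl = 8.40; W sinα = -0.4
Slice 3: Δl = 2.2/cos10.7° = 2.239 m; N'_3 = 84·cos10.7° − 19·2.239 = 40.0; c'Δl = 9.40; W sinα = 15.6
Slice 4: Δl = 1.9/cos22.0° = 2.049 m; N'_4 = 77·cos22.0° − 18·2.049 = 34.5; c'Δl = 8.61; W sinα = 28.8
Slice 5: Δl = 1.2/cos31.1° = 1.401 m; N'_5 = 36·cos31.1° − 14·1.401 = 11.2; c'Δl = 5.89; W sinα = 18.6
Slice 6: Δl = 1.3/cos39.1° = 1.675 m; N'_6 = 15·cos39.1° − 4·1.675 = 4.9; c'Δl = 7.04; W sinα = 9.5
Σc'Δl = 46.6 kN/m; ΣN' = 147.7 kN/m; ΣW sinα = 69.1 kN/m
Resisting = 46.6 + 147.7·tan20.8° = 46.6 + 56.1 = 102.7 kN/m
FS = 102.7 / 69.1 = 1.485

FS = 1.49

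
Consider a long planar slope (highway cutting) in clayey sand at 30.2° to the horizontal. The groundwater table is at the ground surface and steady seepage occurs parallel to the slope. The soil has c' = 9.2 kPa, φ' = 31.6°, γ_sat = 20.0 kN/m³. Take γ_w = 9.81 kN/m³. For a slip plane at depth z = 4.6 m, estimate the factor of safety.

With seepage parallel to the slope and the water table at the surface, the effective normal stress on the slip plane uses the buoyant unit weight γ' = γ_sat − γ_w while the driving shear stress uses γ_sat:
FS = [c' + γ' z cos²β tanφ'] / [γ_sat z sinβ cosβ]
γ' = 20.0 − 9.81 = 10.19 kN/m³
Numerator = 9.2 + 10.19·4.6·cos²30.2°·tan31.6° = 9.2 + 10.19·4.6·0.7470·0.6152 = 30.740 kPa
Denominator = 20.0·4.6·sin30.2°·cos30.2° = 20.0·4.6·0.5030·0.8643 = 39.997 kPa
FS = 30.740 / 39.997 = 0.769

FS = 0.77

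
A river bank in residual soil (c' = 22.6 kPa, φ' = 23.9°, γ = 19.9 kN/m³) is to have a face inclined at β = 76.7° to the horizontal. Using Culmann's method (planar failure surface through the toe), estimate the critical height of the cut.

Culmann's analysis gives the critical failure plane at α_cr = (β + φ')/2 = (76.7 + 23.9)/2 = 50.3°, and the critical height
H_c = (4c'/γ) · sinβ cosφ' / [1 − cos(β − φ')]
    = (4·22.6/19.9) · sin76.7°·cos23.9° / [1 − cos(52.8°)]
    = 4.543 · 0.9732·0.9143 / [1 − 0.6046]
    = 4.543 · 0.8897 / 0.3954
    = 10.22 m

H_c = 10.22 m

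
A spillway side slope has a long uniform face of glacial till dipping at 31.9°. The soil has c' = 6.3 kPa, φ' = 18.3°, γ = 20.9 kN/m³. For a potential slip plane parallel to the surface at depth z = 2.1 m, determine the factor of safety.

FS = 0.85

For an infinite slope with a slip plane parallel to the surface (no pore pressure): FS = [c' + γz cos²β tanφ'] / [γz sinβ cosβ].
γz = 20.9·2.1 = 43.89 kN/m²
Numerator = 6.3 + 43.89·cos²31.9°·tan18.3° = 6.3 + 43.89·0.7208·0.3307 = 16.762 kPa
Denominator = 43.89·sin31.9°·cos31.9° = 43.89·0.5284·0.8490 = 19.690 kPa
FS = 16.762 / 19.690 = 0.851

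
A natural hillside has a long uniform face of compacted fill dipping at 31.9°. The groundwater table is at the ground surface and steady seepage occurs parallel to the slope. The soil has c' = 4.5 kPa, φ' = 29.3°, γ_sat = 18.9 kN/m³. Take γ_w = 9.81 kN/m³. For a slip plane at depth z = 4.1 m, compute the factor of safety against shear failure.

With seepage parallel to the slope and the water table at the surface, the effective normal stress on the slip plane uses the buoyant unit weight γ' = γ_sat − γ_w while the driving shear stress uses γ_sat:
FS = [c' + γ' z cos²β tanφ'] / [γ_sat z sinβ cosβ]
γ' = 18.9 − 9.81 = 9.09 kN/m³
Numerator = 4.5 + 9.09·4.1·cos²31.9°·tan29.3° = 4.5 + 9.09·4.1·0.7208·0.5612 = 19.574 kPa
Denominator = 18.9·4.1·sin31.9°·cos31.9° = 18.9·4.1·0.5284·0.8490 = 34.764 kPa
FS = 19.574 / 34.764 = 0.563

FS = 0.56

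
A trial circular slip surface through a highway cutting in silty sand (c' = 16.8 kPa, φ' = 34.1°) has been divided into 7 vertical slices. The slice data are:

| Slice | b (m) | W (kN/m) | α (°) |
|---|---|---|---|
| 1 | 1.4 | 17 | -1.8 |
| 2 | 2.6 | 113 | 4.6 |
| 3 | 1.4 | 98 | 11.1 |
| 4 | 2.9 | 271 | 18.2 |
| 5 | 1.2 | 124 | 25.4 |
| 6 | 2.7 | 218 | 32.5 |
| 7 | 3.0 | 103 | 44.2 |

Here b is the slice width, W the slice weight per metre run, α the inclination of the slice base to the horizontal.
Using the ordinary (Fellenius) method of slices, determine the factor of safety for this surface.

Ordinary method of slices: FS = Σ[c'·Δl_i + (W_i cosα_i)·tanφ'] / Σ W_i sinα_i, with Δl_i = b_i / cosα_i.
Slice 1: Δl = 1.4/cos(-1.8°) = 1.401 m; N'_1 = 17·cos(-1.8°) = 17.0; c'Δl = 23.53; W sinα = -0.5
Slice 2: Δl = 2.6/cos4.6° = 2.608 m; N'_2 = 113·cos4.6° = 112.6; c'Δl = 43.82; W sinα = 9.1
Slice 3: Δl = 1.4/cos11.1° = 1.427 m; N'_3 = 98·cos11.1° = 96.2; c'Δl = 23.97; W sinα = 18.9
Slice 4: Δl = 2.9/cos18.2° = 3.053 m; N'_4 = 271·cos18.2° = 257.4; c'Δl = 51.29; W sinα = 84.6
Slice 5: Δl = 1.2/cos25.4° = 1.328 m; N'_5 = 124·cos25.4° = 112.0; c'Δl = 22.32; W sinα = 53.2
Slice 6: Δl = 2.7/cos32.5° = 3.201 m; N'_6 = 218·cos32.5° = 183.9; c'Δl = 53.78; W sinα = 117.1
Slice 7: Δl = 3.0/cos44.2° = 4.185 m; N'_7 = 103·cos44.2° = 73.8; c'Δl = 70.30; W sinα = 71.8
Σc'Δl = 289.0 kN/m; ΣN' = 853.0 kN/m; ΣW sinα = 354.2 kN/m
Resisting = 289.0 + 853.0·tan34.1° = 289.0 + 577.5 = 866.5 kN/m
FS = 866.5 / 354.2 = 2.447

FS = 2.45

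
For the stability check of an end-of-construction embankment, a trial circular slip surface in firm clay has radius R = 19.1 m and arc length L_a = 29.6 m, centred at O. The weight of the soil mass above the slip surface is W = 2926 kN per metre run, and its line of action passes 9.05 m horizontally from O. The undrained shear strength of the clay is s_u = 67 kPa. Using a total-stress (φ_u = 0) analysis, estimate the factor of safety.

Taking moments about the centre O, the resisting moment is provided by the undrained shear strength acting along the arc:
M_R = s_u·L_a·R = 67·29.60·19.1 = 37879.1 kN·m/m
M_D = W·d = 2926·9.05 = 26480.3 kN·m/m
FS = M_R / M_D = 37879.1 / 26480.3 = 1.430

FS = 1.43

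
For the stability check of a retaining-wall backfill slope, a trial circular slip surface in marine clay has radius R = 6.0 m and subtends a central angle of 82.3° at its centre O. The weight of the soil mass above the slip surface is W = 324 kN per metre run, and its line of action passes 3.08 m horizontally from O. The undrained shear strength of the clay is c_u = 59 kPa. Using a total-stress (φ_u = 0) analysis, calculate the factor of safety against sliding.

Taking moments about the centre O, the resisting moment is provided by the undrained shear strength acting along the arc:
Arc length L_a = R·θ = 6.0·(82.3°·π/180) = 6.0·1.4364 = 8.62 m
M_R = c_u·L_a·R = 59·8.62·6.0 = 3050.9 kN·m/m
M_D = W·d = 324·3.08 = 997.9 kN·m/m
FS = M_R / M_D = 3050.9 / 997.9 = 3.057

FS = 3.06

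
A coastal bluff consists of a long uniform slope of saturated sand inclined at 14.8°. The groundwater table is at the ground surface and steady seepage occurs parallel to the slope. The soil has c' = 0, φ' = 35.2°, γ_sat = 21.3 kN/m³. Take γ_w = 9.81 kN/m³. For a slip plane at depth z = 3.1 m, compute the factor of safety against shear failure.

FS = 1.44

With seepage parallel to the slope and the water table at the surface, the effective normal stress on the slip plane uses the buoyant unit weight γ' = γ_sat − γ_w while the driving shear stress uses γ_sat:
FS = [c' + γ' z cos²β tanφ'] / [γ_sat z sinβ cosβ]
(For c' = 0 this reduces to FS = (γ'/γ_sat)·tanφ'/tanβ.)
γ' = 21.3 − 9.81 = 11.49 kN/m³
Numerator = 0.0 + 11.49·3.1·cos²14.8°·tan35.2° = 0.0 + 11.49·3.1·0.9347·0.7054 = 23.487 kPa
Denominator = 21.3·3.1·sin14.8°·cos14.8° = 21.3·3.1·0.2554·0.9668 = 16.307 kPa
FS = 23.487 / 16.307 = 1.440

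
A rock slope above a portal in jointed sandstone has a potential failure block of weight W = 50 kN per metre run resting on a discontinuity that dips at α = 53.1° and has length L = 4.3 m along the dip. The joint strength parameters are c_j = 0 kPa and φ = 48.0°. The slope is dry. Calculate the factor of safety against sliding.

Resolving the block weight along and normal to the plane and applying the Mohr–Coulomb strength on the joint:
N' = W cosα = 50·cos53.1° = 30.0 kN/m
Driving force T = W sinα = 50·sin53.1° = 40.0 kN/m
Resisting force R = c_j·L + N'·tanφ = 0·4.3 + 30.0·tan48.0° = 0.0 + 33.3 = 33.3 kN/m
FS = R / T = 33.3 / 40.0 = 0.834

FS = 0.83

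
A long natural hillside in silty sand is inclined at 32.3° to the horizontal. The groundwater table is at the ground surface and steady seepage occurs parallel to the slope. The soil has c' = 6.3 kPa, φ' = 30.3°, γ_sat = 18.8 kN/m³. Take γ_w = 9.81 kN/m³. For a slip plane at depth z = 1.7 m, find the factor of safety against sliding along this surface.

FS = 0.88

With seepage parallel to the slope and the water table at the surface, the effective normal stress on the slip plane uses the buoyant unit weight γ' = γ_sat − γ_w while the driving shear stress uses γ_sat:
FS = [c' + γ' z cos²β tanφ'] / [γ_sat z sinβ cosβ]
γ' = 18.8 − 9.81 = 8.99 kN/m³
Numerator = 6.3 + 8.99·1.7·cos²32.3°·tan30.3° = 6.3 + 8.99·1.7·0.7145·0.5844 = 12.681 kPa
Denominator = 18.8·1.7·sin32.3°·cos32.3° = 18.8·1.7·0.5344·0.8453 = 14.435 kPa
FS = 12.681 / 14.435 = 0.878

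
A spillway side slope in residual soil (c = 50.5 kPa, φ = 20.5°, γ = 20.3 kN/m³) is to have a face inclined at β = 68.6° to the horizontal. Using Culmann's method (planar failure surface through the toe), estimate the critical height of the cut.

Culmann's analysis gives the critical failure plane at α_cr = (β + φ)/2 = (68.6 + 20.5)/2 = 44.5°, and the critical height
H_c = (4c/γ) · sinβ cosφ / [1 − cos(β − φ)]
    = (4·50.5/20.3) · sin68.6°·cos20.5° / [1 − cos(48.1°)]
    = 9.951 · 0.9311·0.9367 / [1 − 0.6678]
    = 9.951 · 0.8721 / 0.3322
    = 26.13 m

H_c = 26.13 m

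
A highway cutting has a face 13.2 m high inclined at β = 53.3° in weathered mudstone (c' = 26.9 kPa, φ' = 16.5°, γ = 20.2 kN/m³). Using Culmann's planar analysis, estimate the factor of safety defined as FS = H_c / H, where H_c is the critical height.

H_c = (4c'/γ) · sinβ cosφ' / [1 − cos(β − φ')]
    = (4·26.9/20.2) · sin53.3°·cos16.5° / [1 − cos36.8°]
    = 5.327 · 0.7688 / 0.1993 = 20.55 m
FS = H_c / H = 20.55 / 13.2 = 1.557

FS = 1.56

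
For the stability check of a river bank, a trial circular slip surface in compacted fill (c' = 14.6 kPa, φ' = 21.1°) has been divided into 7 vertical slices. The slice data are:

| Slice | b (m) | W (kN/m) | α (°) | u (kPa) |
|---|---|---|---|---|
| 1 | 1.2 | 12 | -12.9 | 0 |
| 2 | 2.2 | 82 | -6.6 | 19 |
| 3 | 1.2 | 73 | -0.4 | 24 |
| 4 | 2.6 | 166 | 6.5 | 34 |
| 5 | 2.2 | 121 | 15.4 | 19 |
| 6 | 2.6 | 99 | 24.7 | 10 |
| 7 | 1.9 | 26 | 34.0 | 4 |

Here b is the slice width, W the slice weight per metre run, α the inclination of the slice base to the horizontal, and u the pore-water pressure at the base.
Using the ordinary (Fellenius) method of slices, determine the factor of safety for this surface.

FS = 3.58

Ordinary method of slices: FS = Σ[c'·Δl_i + (W_i cosα_i − u_i·Δl_i)·tanφ'] / Σ W_i sinα_i, with Δl_i = b_i / cosα_i.
Slice 1: Δl = 1.2/cos(-12.9°) = 1.231 m; N'_1 = 12·cos(-12.9°) − 0·1.231 = 11.7; c'Δl = 17.97; W sinα = -2.7
Slice 2: Δl = 2.2/cos(-6.6°) = 2.215 m; N'_2 = 82·cos(-6.6°) − 19·2.215 = 39.4; c'Δl = 32.33; W sinα = -9.4
Slice 3: Δl = 1.2/cos(-0.4°) = 1.200 m; N'_3 = 73·cos(-0.4°) − 24·1.200 = 44.2; c'Δl = 17.52; W sinα = -0.5
Slice 4: Δl = 2.6/cos6.5° = 2.617 m; N'_4 = 166·cos6.5° − 34·2.617 = 76.0; c'Δl = 38.21; W sinα = 18.8
Slice 5: Δl = 2.2/cos15.4° = 2.282 m; N'_5 = 121·cos15.4° − 19·2.282 = 73.3; c'Δl = 33.32; W sinα = 32.1
Slice 6: Δl = 2.6/cos24.7° = 2.862 m; N'_6 = 99·cos24.7° − 10·2.862 = 61.3; c'Δl = 41.78; W sinα = 41.4
Slice 7: Δl = 1.9/cos34.0° = 2.292 m; N'_7 = 26·cos34.0° − 4·2.292 = 12.4; c'Δl = 33.46; W sinα = 14.5
Σc'Δl = 214.6 kN/m; ΣN' = 318.2 kN/m; ΣW sinα = 94.2 kN/m
Resisting = 214.6 + 318.2·tan21.1° = 214.6 + 122.8 = 337.4 kN/m
FS = 337.4 / 94.2 = 3.581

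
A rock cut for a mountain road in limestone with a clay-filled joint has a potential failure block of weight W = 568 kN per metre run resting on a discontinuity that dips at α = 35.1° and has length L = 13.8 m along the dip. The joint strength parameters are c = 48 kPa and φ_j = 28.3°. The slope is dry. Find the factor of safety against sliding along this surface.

Resolving the block weight along and normal to the plane and applying the Mohr–Coulomb strength on the joint:
N' = W cosα = 568·cos35.1° = 464.7 kN/m
Driving force T = W sinα = 568·sin35.1° = 326.6 kN/m
Resisting force R = c·L + N'·tanφ_j = 48·13.8 + 464.7·tan28.3° = 662.4 + 250.2 = 912.6 kN/m
FS = R / T = 912.6 / 326.6 = 2.794

FS = 2.79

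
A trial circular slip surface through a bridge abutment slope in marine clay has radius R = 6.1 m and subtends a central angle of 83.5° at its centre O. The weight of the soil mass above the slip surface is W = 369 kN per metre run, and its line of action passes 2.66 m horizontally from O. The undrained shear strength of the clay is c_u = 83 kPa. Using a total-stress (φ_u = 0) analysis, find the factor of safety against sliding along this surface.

Taking moments about the centre O, the resisting moment is provided by the undrained shear strength acting along the arc:
Arc length L_a = R·θ = 6.1·(83.5°·π/180) = 6.1·1.4573 = 8.89 m
M_R = c_u·L_a·R = 83·8.89·6.1 = 4500.9 kN·m/m
M_D = W·d = 369·2.66 = 981.5 kN·m/m
FS = M_R / M_D = 4500.9 / 981.5 = 4.586

FS = 4.59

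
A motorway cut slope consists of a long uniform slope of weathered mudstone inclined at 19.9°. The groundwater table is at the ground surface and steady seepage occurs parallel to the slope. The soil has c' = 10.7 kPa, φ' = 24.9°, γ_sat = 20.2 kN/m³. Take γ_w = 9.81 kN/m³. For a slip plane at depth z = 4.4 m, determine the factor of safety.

FS = 1.04

With seepage parallel to the slope and the water table at the surface, the effective normal stress on the slip plane uses the buoyant unit weight γ' = γ_sat − γ_w while the driving shear stress uses γ_sat:
FS = [c' + γ' z cos²β tanφ'] / [γ_sat z sinβ cosβ]
γ' = 20.2 − 9.81 = 10.39 kN/m³
Numerator = 10.7 + 10.39·4.4·cos²19.9°·tan24.9° = 10.7 + 10.39·4.4·0.8841·0.4642 = 29.462 kPa
Denominator = 20.2·4.4·sin19.9°·cos19.9° = 20.2·4.4·0.3404·0.9403 = 28.446 kPa
FS = 29.462 / 28.446 = 1.036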